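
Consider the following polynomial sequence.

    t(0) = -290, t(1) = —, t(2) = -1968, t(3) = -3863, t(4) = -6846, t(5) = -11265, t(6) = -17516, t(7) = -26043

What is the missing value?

Using the last 6 terms:
Δ: -1895  -2983  -4419  -6251  -8527
Δ²: -1088  -1436  -1832  -2276
Δ³: -348  -396  -444
Δ⁴: -48  -48
Constant fourth difference = -48.
Extend backward: -348 + 48 = -300;  -1088 + 300 = -788;  -1895 + 788 = -1107;  -1968 + 1107 = -861

-861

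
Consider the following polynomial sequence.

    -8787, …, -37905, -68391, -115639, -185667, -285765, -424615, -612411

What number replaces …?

-19315

Using the last 7 terms:
D1: -30486  -47248  -70028  -100098  -138850  -187796
D2: -16762  -22780  -30070  -38752  -48946
D3: -6018  -7290  -8682  -10194
D4: -1272  -1392  -1512
D5: -120  -120
Constant fifth difference = -120.
Extend backward: -1272 + 120 = -1152;  -6018 + 1152 = -4866;  -16762 + 4866 = -11896;  -30486 + 11896 = -18590;  -37905 + 18590 = -19315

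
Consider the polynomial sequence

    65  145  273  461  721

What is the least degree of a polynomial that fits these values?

3

D1: 80, 128, 188, 260
D2: 48, 60, 72
D3: 12, 12
The third differences are constant, so the polynomial has degree 3.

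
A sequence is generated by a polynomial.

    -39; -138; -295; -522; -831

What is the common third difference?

D1: -99, -157, -227, -309
D2: -58, -70, -82
D3: -12, -12

-12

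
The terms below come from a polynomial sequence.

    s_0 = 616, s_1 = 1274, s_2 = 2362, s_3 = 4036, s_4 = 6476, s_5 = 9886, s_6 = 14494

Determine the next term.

658, 1088, 1674, 2440, 3410, 4608
430, 586, 766, 970, 1198
156, 180, 204, 228
24, 24, 24
The fourth differences are constant (24).
228 + 24 = 252;  1198 + 252 = 1450;  4608 + 1450 = 6058;  14494 + 6058 = 20552

20552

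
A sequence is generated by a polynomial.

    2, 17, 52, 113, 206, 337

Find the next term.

15, 35, 61, 93, 131
20, 26, 32, 38
6, 6, 6
The third differences are constant (6).
38 + 6 = 44;  131 + 44 = 175;  337 + 175 = 512

512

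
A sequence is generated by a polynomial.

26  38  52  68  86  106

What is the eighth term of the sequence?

152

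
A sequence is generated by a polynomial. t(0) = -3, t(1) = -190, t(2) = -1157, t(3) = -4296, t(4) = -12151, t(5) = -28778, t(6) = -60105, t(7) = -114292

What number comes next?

-202091

First differences: -187, -967, -3139, -7855, -16627, -31327, -54187
Second differences: -780, -2172, -4716, -8772, -14700, -22860
Third differences: -1392, -2544, -4056, -5928, -8160
Fourth differences: -1152, -1512, -1872, -2232
Fifth differences: -360, -360, -360
The fifth differences are constant (-360).
-2232 − 360 = -2592;  -8160 − 2592 = -10752;  -22860 − 10752 = -33612;  -54187 − 33612 = -87799;  -114292 − 87799 = -202091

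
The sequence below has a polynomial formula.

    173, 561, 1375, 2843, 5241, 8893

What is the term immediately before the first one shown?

First differences: 388  814  1468  2398  3652
Second differences: 426  654  930  1254
Third differences: 228  276  324
Fourth differences: 48  48
The fourth differences are constant at 48.
Work back: 228 − 48 = 180;  426 − 180 = 246;  388 − 246 = 142;  173 − 142 = 31

31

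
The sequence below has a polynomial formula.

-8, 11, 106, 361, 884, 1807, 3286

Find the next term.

5501

Δ: 19 , 95 , 255 , 523 , 923 , 1479
Δ²: 76 , 160 , 268 , 400 , 556
Δ³: 84 , 108 , 132 , 156
Δ⁴: 24 , 24 , 24
The fourth differences are constant (24).
156 + 24 = 180;  556 + 180 = 736;  1479 + 736 = 2215;  3286 + 2215 = 5501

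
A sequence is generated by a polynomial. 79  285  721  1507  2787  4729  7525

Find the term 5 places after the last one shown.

206, 436, 786, 1280, 1942, 2796
230, 350, 494, 662, 854
120, 144, 168, 192
24, 24, 24
Fourth differences constant at 24.
192 + 24 = 216;  854 + 216 = 1070;  2796 + 1070 = 3866;  7525 + 3866 = 11391
216 + 24 = 240;  1070 + 240 = 1310;  3866 + 1310 = 5176;  11391 + 5176 = 16567
240 + 24 = 264;  1310 + 264 = 1574;  5176 + 1574 = 6750;  16567 + 6750 = 23317
264 + 24 = 288;  1574 + 288 = 1862;  6750 + 1862 = 8612;  23317 + 8612 = 31929
288 + 24 = 312;  1862 + 312 = 2174;  8612 + 2174 = 10786;  31929 + 10786 = 42715

42715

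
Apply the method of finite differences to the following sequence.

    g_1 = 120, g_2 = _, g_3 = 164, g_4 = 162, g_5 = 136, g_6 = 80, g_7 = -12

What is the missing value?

Using the last 5 terms:
First differences: -2  -26  -56  -92
Second differences: -24  -30  -36
Third differences: -6  -6
Constant third difference = -6.
Extend backward: -24 + 6 = -18;  -2 + 18 = 16;  164 − 16 = 148

148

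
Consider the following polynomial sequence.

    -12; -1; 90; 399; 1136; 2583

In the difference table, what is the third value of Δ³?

Δ: 11, 91, 309, 737, 1447
Δ²: 80, 218, 428, 710
Δ³: 138, 210, 282
Δ⁴: 72, 72

282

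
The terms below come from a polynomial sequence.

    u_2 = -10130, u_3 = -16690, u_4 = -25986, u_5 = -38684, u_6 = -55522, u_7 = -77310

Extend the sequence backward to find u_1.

-5712

First differences: -6560, -9296, -12698, -16838, -21788
Second differences: -2736, -3402, -4140, -4950
Third differences: -666, -738, -810
Fourth differences: -72, -72
The fourth differences are constant at -72.
Work back: -666 + 72 = -594;  -2736 + 594 = -2142;  -6560 + 2142 = -4418;  -10130 + 4418 = -5712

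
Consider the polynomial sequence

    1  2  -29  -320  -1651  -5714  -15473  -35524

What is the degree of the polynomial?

5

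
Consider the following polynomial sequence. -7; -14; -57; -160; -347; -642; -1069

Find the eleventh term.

-4577

First differences: -7, -43, -103, -187, -295, -427
Second differences: -36, -60, -84, -108, -132
Third differences: -24, -24, -24, -24
Third differences constant at -24.
-132 − 24 = -156;  -427 − 156 = -583;  -1069 − 583 = -1652
-156 − 24 = -180;  -583 − 180 = -763;  -1652 − 763 = -2415
-180 − 24 = -204;  -763 − 204 = -967;  -2415 − 967 = -3382
-204 − 24 = -228;  -967 − 228 = -1195;  -3382 − 1195 = -4577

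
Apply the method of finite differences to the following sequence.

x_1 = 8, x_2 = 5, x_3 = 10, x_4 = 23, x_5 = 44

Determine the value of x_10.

269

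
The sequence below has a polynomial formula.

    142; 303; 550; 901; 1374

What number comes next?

1987

161 , 247 , 351 , 473
86 , 104 , 122
18 , 18
The third differences are constant (18).
122 + 18 = 140;  473 + 140 = 613;  1374 + 613 = 1987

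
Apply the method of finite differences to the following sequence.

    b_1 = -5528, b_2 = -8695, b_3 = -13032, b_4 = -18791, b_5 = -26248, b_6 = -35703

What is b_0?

-3303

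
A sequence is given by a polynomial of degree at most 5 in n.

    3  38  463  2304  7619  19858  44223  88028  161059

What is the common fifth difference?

360

Δ: 35, 425, 1841, 5315, 12239, 24365, 43805, 73031
Δ²: 390, 1416, 3474, 6924, 12126, 19440, 29226
Δ³: 1026, 2058, 3450, 5202, 7314, 9786
Δ⁴: 1032, 1392, 1752, 2112, 2472
Δ⁵: 360, 360, 360, 360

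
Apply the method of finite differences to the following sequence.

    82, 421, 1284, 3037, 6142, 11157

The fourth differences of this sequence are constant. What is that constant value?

96

Δ: 339, 863, 1753, 3105, 5015
Δ²: 524, 890, 1352, 1910
Δ³: 366, 462, 558
Δ⁴: 96, 96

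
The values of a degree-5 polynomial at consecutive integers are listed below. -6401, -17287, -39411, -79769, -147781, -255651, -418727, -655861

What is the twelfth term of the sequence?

First differences: -10886 , -22124 , -40358 , -68012 , -107870 , -163076 , -237134
Second differences: -11238 , -18234 , -27654 , -39858 , -55206 , -74058
Third differences: -6996 , -9420 , -12204 , -15348 , -18852
Fourth differences: -2424 , -2784 , -3144 , -3504
Fifth differences: -360 , -360 , -360
Fifth differences constant at -360.
-3504 − 360 = -3864;  -18852 − 3864 = -22716;  -74058 − 22716 = -96774;  -237134 − 96774 = -333908;  -655861 − 333908 = -989769
-3864 − 360 = -4224;  -22716 − 4224 = -26940;  -96774 − 26940 = -123714;  -333908 − 123714 = -457622;  -989769 − 457622 = -1447391
-4224 − 360 = -4584;  -26940 − 4584 = -31524;  -123714 − 31524 = -155238;  -457622 − 155238 = -612860;  -1447391 − 612860 = -2060251
-4584 − 360 = -4944;  -31524 − 4944 = -36468;  -155238 − 36468 = -191706;  -612860 − 191706 = -804566;  -2060251 − 804566 = -2864817

-2864817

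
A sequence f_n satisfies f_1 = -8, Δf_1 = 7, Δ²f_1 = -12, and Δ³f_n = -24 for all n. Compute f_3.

Build the table forward from the leading diagonal:
Third differences: -24  -24  -24
Second differences: -12  -36  -60
First differences: 7  -5  -41
f: -8  -1  -6

-6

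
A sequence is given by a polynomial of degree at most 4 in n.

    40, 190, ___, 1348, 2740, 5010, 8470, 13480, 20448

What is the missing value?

570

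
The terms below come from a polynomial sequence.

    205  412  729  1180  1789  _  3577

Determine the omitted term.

2580

Using the first 5 terms:
D1: 207  317  451  609
D2: 110  134  158
D3: 24  24
Constant third difference = 24.
Extend forward: 158 + 24 = 182;  609 + 182 = 791;  1789 + 791 = 2580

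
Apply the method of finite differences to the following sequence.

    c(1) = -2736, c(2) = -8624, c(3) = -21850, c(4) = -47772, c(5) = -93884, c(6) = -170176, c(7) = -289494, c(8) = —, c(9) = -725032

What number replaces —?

Using the first 7 terms:
D1: -5888  -13226  -25922  -46112  -76292  -119318
D2: -7338  -12696  -20190  -30180  -43026
D3: -5358  -7494  -9990  -12846
D4: -2136  -2496  -2856
D5: -360  -360
Constant fifth difference = -360.
Extend forward: -2856 − 360 = -3216;  -12846 − 3216 = -16062;  -43026 − 16062 = -59088;  -119318 − 59088 = -178406;  -289494 − 178406 = -467900

-467900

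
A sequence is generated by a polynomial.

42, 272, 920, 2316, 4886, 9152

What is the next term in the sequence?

D1: 230 , 648 , 1396 , 2570 , 4266
D2: 418 , 748 , 1174 , 1696
D3: 330 , 426 , 522
D4: 96 , 96
Fourth differences constant at 96.
522 + 96 = 618;  1696 + 618 = 2314;  4266 + 2314 = 6580;  9152 + 6580 = 15732

15732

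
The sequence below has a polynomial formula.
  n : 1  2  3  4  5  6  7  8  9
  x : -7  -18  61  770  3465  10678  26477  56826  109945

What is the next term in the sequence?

196670

First differences: -11, 79, 709, 2695, 7213, 15799, 30349, 53119
Second differences: 90, 630, 1986, 4518, 8586, 14550, 22770
Third differences: 540, 1356, 2532, 4068, 5964, 8220
Fourth differences: 816, 1176, 1536, 1896, 2256
Fifth differences: 360, 360, 360, 360
Constant fifth difference = 360, so extend:
2256 + 360 = 2616;  8220 + 2616 = 10836;  22770 + 10836 = 33606;  53119 + 33606 = 86725;  109945 + 86725 = 196670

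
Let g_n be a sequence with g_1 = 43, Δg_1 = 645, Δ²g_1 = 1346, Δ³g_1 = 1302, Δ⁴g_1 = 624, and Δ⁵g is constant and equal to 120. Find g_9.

Build the table forward from the leading diagonal:
D5: 120  120  120  120  120  120  120  120  120
D4: 624  744  864  984  1104  1224  1344  1464  1584
D3: 1302  1926  2670  3534  4518  5622  6846  8190  9654
D2: 1346  2648  4574  7244  10778  15296  20918  27764  35954
D1: 645  1991  4639  9213  16457  27235  42531  63449  91213
g: 43  688  2679  7318  16531  32988  60223  102754  166203

166203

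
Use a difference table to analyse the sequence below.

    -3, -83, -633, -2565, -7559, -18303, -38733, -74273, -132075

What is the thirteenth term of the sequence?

-802863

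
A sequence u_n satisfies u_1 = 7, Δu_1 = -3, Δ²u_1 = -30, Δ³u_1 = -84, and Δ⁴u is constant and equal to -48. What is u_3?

-29

Build the table forward from the leading diagonal:
Δ⁴: -48, -48, -48
Δ³: -84, -132, -180
Δ²: -30, -114, -246
Δ: -3, -33, -147
u: 7, 4, -29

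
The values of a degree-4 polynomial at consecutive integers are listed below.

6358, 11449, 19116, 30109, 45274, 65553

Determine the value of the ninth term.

167934

5091, 7667, 10993, 15165, 20279
2576, 3326, 4172, 5114
750, 846, 942
96, 96
Fourth differences constant at 96.
942 + 96 = 1038;  5114 + 1038 = 6152;  20279 + 6152 = 26431;  65553 + 26431 = 91984
1038 + 96 = 1134;  6152 + 1134 = 7286;  26431 + 7286 = 33717;  91984 + 33717 = 125701
1134 + 96 = 1230;  7286 + 1230 = 8516;  33717 + 8516 = 42233;  125701 + 42233 = 167934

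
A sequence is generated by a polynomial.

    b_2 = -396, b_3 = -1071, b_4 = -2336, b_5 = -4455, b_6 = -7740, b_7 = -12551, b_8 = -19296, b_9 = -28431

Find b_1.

-95

First differences: -675, -1265, -2119, -3285, -4811, -6745, -9135
Second differences: -590, -854, -1166, -1526, -1934, -2390
Third differences: -264, -312, -360, -408, -456
Fourth differences: -48, -48, -48, -48
The fourth differences are constant at -48.
Work back: -264 + 48 = -216;  -590 + 216 = -374;  -675 + 374 = -301;  -396 + 301 = -95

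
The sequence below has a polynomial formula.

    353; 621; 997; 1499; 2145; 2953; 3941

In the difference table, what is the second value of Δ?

First differences: 268, 376, 502, 646, 808, 988
Second differences: 108, 126, 144, 162, 180
Third differences: 18, 18, 18, 18

376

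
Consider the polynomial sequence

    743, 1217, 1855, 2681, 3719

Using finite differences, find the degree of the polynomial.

3

474, 638, 826, 1038
164, 188, 212
24, 24
The third differences are constant, so the polynomial has degree 3.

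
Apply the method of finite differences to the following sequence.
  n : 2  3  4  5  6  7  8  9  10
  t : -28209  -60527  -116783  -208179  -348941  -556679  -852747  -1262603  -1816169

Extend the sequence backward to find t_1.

-11291

First differences: -32318  -56256  -91396  -140762  -207738  -296068  -409856  -553566
Second differences: -23938  -35140  -49366  -66976  -88330  -113788  -143710
Third differences: -11202  -14226  -17610  -21354  -25458  -29922
Fourth differences: -3024  -3384  -3744  -4104  -4464
Fifth differences: -360  -360  -360  -360
The fifth differences are constant at -360.
Work back: -3024 + 360 = -2664;  -11202 + 2664 = -8538;  -23938 + 8538 = -15400;  -32318 + 15400 = -16918;  -28209 + 16918 = -11291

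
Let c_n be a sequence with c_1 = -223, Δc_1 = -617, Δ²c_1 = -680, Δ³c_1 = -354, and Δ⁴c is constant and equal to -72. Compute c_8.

Build the table forward from the leading diagonal:
D4: -72, -72, -72, -72, -72, -72, -72, -72
D3: -354, -426, -498, -570, -642, -714, -786, -858
D2: -680, -1034, -1460, -1958, -2528, -3170, -3884, -4670
D1: -617, -1297, -2331, -3791, -5749, -8277, -11447, -15331
c: -223, -840, -2137, -4468, -8259, -14008, -22285, -33732

-33732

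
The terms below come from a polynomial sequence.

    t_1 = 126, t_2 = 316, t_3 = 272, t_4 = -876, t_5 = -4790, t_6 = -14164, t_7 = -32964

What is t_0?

20

First differences: 190  -44  -1148  -3914  -9374  -18800
Second differences: -234  -1104  -2766  -5460  -9426
Third differences: -870  -1662  -2694  -3966
Fourth differences: -792  -1032  -1272
Fifth differences: -240  -240
The fifth differences are constant at -240.
Work back: -792 + 240 = -552;  -870 + 552 = -318;  -234 + 318 = 84;  190 − 84 = 106;  126 − 106 = 20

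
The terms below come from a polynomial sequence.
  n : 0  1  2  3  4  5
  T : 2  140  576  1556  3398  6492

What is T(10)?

D1: 138 , 436 , 980 , 1842 , 3094
D2: 298 , 544 , 862 , 1252
D3: 246 , 318 , 390
D4: 72 , 72
Constant fourth difference = 72, so extend:
390 + 72 = 462;  1252 + 462 = 1714;  3094 + 1714 = 4808;  6492 + 4808 = 11300
462 + 72 = 534;  1714 + 534 = 2248;  4808 + 2248 = 7056;  11300 + 7056 = 18356
534 + 72 = 606;  2248 + 606 = 2854;  7056 + 2854 = 9910;  18356 + 9910 = 28266
606 + 72 = 678;  2854 + 678 = 3532;  9910 + 3532 = 13442;  28266 + 13442 = 41708
678 + 72 = 750;  3532 + 750 = 4282;  13442 + 4282 = 17724;  41708 + 17724 = 59432

59432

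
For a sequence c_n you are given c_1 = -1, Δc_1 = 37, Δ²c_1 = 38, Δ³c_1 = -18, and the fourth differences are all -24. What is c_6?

Build the table forward from the leading diagonal:
Fourth differences: -24, -24, -24, -24, -24, -24
Third differences: -18, -42, -66, -90, -114, -138
Second differences: 38, 20, -22, -88, -178, -292
First differences: 37, 75, 95, 73, -15, -193
c: -1, 36, 111, 206, 279, 264

264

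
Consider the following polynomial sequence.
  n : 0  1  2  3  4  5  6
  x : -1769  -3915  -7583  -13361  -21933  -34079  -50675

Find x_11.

First differences: -2146 , -3668 , -5778 , -8572 , -12146 , -16596
Second differences: -1522 , -2110 , -2794 , -3574 , -4450
Third differences: -588 , -684 , -780 , -876
Fourth differences: -96 , -96 , -96
Constant fourth difference = -96, so extend:
-876 − 96 = -972;  -4450 − 972 = -5422;  -16596 − 5422 = -22018;  -50675 − 22018 = -72693
-972 − 96 = -1068;  -5422 − 1068 = -6490;  -22018 − 6490 = -28508;  -72693 − 28508 = -101201
-1068 − 96 = -1164;  -6490 − 1164 = -7654;  -28508 − 7654 = -36162;  -101201 − 36162 = -137363
-1164 − 96 = -1260;  -7654 − 1260 = -8914;  -36162 − 8914 = -45076;  -137363 − 45076 = -182439
-1260 − 96 = -1356;  -8914 − 1356 = -10270;  -45076 − 10270 = -55346;  -182439 − 55346 = -237785

-237785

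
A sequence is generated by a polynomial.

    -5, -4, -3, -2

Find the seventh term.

D1: 1  1  1
The first differences are constant (1).
-2 + 1 = -1
-1 + 1 = 0
0 + 1 = 1

1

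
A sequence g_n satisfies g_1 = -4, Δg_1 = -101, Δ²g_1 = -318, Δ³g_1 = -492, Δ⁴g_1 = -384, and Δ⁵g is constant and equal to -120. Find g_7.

-21700

Build the table forward from the leading diagonal:
Δ⁵: -120, -120, -120, -120, -120, -120, -120
Δ⁴: -384, -504, -624, -744, -864, -984, -1104
Δ³: -492, -876, -1380, -2004, -2748, -3612, -4596
Δ²: -318, -810, -1686, -3066, -5070, -7818, -11430
Δ: -101, -419, -1229, -2915, -5981, -11051, -18869
g: -4, -105, -524, -1753, -4668, -10649, -21700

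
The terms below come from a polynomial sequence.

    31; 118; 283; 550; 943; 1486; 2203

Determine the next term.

Δ: 87, 165, 267, 393, 543, 717
Δ²: 78, 102, 126, 150, 174
Δ³: 24, 24, 24, 24
Constant third difference = 24, so extend:
174 + 24 = 198;  717 + 198 = 915;  2203 + 915 = 3118

3118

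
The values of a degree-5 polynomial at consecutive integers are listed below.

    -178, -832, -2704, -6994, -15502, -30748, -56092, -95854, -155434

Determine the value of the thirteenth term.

-744454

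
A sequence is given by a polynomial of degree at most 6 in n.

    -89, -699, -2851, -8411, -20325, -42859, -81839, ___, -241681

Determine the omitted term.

Using the first 7 terms:
D1: -610  -2152  -5560  -11914  -22534  -38980
D2: -1542  -3408  -6354  -10620  -16446
D3: -1866  -2946  -4266  -5826
D4: -1080  -1320  -1560
D5: -240  -240
Constant fifth difference = -240.
Extend forward: -1560 − 240 = -1800;  -5826 − 1800 = -7626;  -16446 − 7626 = -24072;  -38980 − 24072 = -63052;  -81839 − 63052 = -144891

-144891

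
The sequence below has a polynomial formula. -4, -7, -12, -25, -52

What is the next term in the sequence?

-3, -5, -13, -27
-2, -8, -14
-6, -6
Constant third difference = -6, so extend:
-14 − 6 = -20;  -27 − 20 = -47;  -52 − 47 = -99

-99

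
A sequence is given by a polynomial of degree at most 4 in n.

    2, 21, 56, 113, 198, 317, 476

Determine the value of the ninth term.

938

Δ: 19, 35, 57, 85, 119, 159
Δ²: 16, 22, 28, 34, 40
Δ³: 6, 6, 6, 6
Constant third difference = 6, so extend:
40 + 6 = 46;  159 + 46 = 205;  476 + 205 = 681
46 + 6 = 52;  205 + 52 = 257;  681 + 257 = 938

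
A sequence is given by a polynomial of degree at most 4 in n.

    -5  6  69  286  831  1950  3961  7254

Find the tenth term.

19606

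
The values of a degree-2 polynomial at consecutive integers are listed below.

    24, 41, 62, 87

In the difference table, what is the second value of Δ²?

4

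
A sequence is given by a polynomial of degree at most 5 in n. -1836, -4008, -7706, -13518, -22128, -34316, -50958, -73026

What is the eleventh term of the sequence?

-182946

D1: -2172  -3698  -5812  -8610  -12188  -16642  -22068
D2: -1526  -2114  -2798  -3578  -4454  -5426
D3: -588  -684  -780  -876  -972
D4: -96  -96  -96  -96
Fourth differences constant at -96.
-972 − 96 = -1068;  -5426 − 1068 = -6494;  -22068 − 6494 = -28562;  -73026 − 28562 = -101588
-1068 − 96 = -1164;  -6494 − 1164 = -7658;  -28562 − 7658 = -36220;  -101588 − 36220 = -137808
-1164 − 96 = -1260;  -7658 − 1260 = -8918;  -36220 − 8918 = -45138;  -137808 − 45138 = -182946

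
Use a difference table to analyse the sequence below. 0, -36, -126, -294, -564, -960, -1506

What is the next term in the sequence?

-2226

-36  -90  -168  -270  -396  -546
-54  -78  -102  -126  -150
-24  -24  -24  -24
Third differences constant at -24.
-150 − 24 = -174;  -546 − 174 = -720;  -1506 − 720 = -2226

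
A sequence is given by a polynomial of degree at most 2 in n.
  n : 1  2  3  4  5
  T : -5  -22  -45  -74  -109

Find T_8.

-250

First differences: -17  -23  -29  -35
Second differences: -6  -6  -6
Second differences constant at -6.
-35 − 6 = -41;  -109 − 41 = -150
-41 − 6 = -47;  -150 − 47 = -197
-47 − 6 = -53;  -197 − 53 = -250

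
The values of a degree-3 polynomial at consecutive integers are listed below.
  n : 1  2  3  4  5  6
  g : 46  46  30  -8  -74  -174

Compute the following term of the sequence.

0, -16, -38, -66, -100
-16, -22, -28, -34
-6, -6, -6
Constant third difference = -6, so extend:
-34 − 6 = -40;  -100 − 40 = -140;  -174 − 140 = -314

-314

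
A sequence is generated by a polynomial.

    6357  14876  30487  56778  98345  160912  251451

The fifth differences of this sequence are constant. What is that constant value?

First differences: 8519, 15611, 26291, 41567, 62567, 90539
Second differences: 7092, 10680, 15276, 21000, 27972
Third differences: 3588, 4596, 5724, 6972
Fourth differences: 1008, 1128, 1248
Fifth differences: 120, 120

120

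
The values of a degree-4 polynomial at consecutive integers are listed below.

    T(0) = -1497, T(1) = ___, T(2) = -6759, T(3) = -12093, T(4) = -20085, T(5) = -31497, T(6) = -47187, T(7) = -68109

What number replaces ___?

Using the last 6 terms:
D1: -5334  -7992  -11412  -15690  -20922
D2: -2658  -3420  -4278  -5232
D3: -762  -858  -954
D4: -96  -96
Constant fourth difference = -96.
Extend backward: -762 + 96 = -666;  -2658 + 666 = -1992;  -5334 + 1992 = -3342;  -6759 + 3342 = -3417

-3417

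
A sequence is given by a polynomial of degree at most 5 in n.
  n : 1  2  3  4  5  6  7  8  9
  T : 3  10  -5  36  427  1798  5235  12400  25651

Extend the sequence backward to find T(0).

-8

D1: 7  -15  41  391  1371  3437  7165  13251
D2: -22  56  350  980  2066  3728  6086
D3: 78  294  630  1086  1662  2358
D4: 216  336  456  576  696
D5: 120  120  120  120
The fifth differences are constant at 120.
Work back: 216 − 120 = 96;  78 − 96 = -18;  -22 + 18 = -4;  7 + 4 = 11;  3 − 11 = -8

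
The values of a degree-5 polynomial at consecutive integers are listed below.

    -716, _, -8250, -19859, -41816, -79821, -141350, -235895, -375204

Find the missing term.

Using the last 7 terms:
D1: -11609  -21957  -38005  -61529  -94545  -139309
D2: -10348  -16048  -23524  -33016  -44764
D3: -5700  -7476  -9492  -11748
D4: -1776  -2016  -2256
D5: -240  -240
Constant fifth difference = -240.
Extend backward: -1776 + 240 = -1536;  -5700 + 1536 = -4164;  -10348 + 4164 = -6184;  -11609 + 6184 = -5425;  -8250 + 5425 = -2825

-2825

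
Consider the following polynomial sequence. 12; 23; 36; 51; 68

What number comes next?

87

D1: 11, 13, 15, 17
D2: 2, 2, 2
The second differences are constant (2).
17 + 2 = 19;  68 + 19 = 87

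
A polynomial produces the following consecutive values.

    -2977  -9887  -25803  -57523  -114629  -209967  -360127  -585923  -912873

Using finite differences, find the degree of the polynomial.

5

Δ: -6910, -15916, -31720, -57106, -95338, -150160, -225796, -326950
Δ²: -9006, -15804, -25386, -38232, -54822, -75636, -101154
Δ³: -6798, -9582, -12846, -16590, -20814, -25518
Δ⁴: -2784, -3264, -3744, -4224, -4704
Δ⁵: -480, -480, -480, -480
The fifth differences are constant, so the polynomial has degree 5.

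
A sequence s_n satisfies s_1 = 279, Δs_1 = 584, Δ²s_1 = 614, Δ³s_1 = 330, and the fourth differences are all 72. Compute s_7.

Build the table forward from the leading diagonal:
Δ⁴: 72, 72, 72, 72, 72, 72, 72
Δ³: 330, 402, 474, 546, 618, 690, 762
Δ²: 614, 944, 1346, 1820, 2366, 2984, 3674
Δ: 584, 1198, 2142, 3488, 5308, 7674, 10658
s: 279, 863, 2061, 4203, 7691, 12999, 20673

20673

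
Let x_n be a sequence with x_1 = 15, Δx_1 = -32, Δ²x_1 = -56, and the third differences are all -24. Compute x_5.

-545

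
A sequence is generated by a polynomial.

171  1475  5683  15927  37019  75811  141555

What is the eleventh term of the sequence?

Δ: 1304 , 4208 , 10244 , 21092 , 38792 , 65744
Δ²: 2904 , 6036 , 10848 , 17700 , 26952
Δ³: 3132 , 4812 , 6852 , 9252
Δ⁴: 1680 , 2040 , 2400
Δ⁵: 360 , 360
The fifth differences are constant (360).
2400 + 360 = 2760;  9252 + 2760 = 12012;  26952 + 12012 = 38964;  65744 + 38964 = 104708;  141555 + 104708 = 246263
2760 + 360 = 3120;  12012 + 3120 = 15132;  38964 + 15132 = 54096;  104708 + 54096 = 158804;  246263 + 158804 = 405067
3120 + 360 = 3480;  15132 + 3480 = 18612;  54096 + 18612 = 72708;  158804 + 72708 = 231512;  405067 + 231512 = 636579
3480 + 360 = 3840;  18612 + 3840 = 22452;  72708 + 22452 = 95160;  231512 + 95160 = 326672;  636579 + 326672 = 963251

963251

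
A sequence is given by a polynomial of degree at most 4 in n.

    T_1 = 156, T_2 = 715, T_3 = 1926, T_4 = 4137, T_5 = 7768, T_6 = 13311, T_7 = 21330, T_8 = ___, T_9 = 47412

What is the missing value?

32461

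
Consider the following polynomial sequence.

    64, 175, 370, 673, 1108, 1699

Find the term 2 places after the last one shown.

First differences: 111 , 195 , 303 , 435 , 591
Second differences: 84 , 108 , 132 , 156
Third differences: 24 , 24 , 24
Constant third difference = 24, so extend:
156 + 24 = 180;  591 + 180 = 771;  1699 + 771 = 2470
180 + 24 = 204;  771 + 204 = 975;  2470 + 975 = 3445

3445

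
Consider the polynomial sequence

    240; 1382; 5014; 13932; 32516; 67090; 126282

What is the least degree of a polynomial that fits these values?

1142, 3632, 8918, 18584, 34574, 59192
2490, 5286, 9666, 15990, 24618
2796, 4380, 6324, 8628
1584, 1944, 2304
360, 360
The fifth differences are constant, so the polynomial has degree 5.

5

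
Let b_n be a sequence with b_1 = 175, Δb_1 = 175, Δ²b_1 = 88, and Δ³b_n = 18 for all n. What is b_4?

982

Build the table forward from the leading diagonal:
D3: 18, 18, 18, 18
D2: 88, 106, 124, 142
D1: 175, 263, 369, 493
b: 175, 350, 613, 982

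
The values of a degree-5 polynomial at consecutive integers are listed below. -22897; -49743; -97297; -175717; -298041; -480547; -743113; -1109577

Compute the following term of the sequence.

-26846, -47554, -78420, -122324, -182506, -262566, -366464
-20708, -30866, -43904, -60182, -80060, -103898
-10158, -13038, -16278, -19878, -23838
-2880, -3240, -3600, -3960
-360, -360, -360
Constant fifth difference = -360, so extend:
-3960 − 360 = -4320;  -23838 − 4320 = -28158;  -103898 − 28158 = -132056;  -366464 − 132056 = -498520;  -1109577 − 498520 = -1608097

-1608097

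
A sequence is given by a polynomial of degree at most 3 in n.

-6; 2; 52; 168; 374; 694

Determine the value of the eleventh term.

4844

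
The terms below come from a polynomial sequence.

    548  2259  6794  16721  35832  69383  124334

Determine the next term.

D1: 1711, 4535, 9927, 19111, 33551, 54951
D2: 2824, 5392, 9184, 14440, 21400
D3: 2568, 3792, 5256, 6960
D4: 1224, 1464, 1704
D5: 240, 240
Fifth differences constant at 240.
1704 + 240 = 1944;  6960 + 1944 = 8904;  21400 + 8904 = 30304;  54951 + 30304 = 85255;  124334 + 85255 = 209589

209589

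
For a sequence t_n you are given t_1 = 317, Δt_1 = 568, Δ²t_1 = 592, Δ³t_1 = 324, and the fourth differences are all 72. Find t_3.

2045

Build the table forward from the leading diagonal:
Δ⁴: 72, 72, 72
Δ³: 324, 396, 468
Δ²: 592, 916, 1312
Δ: 568, 1160, 2076
t: 317, 885, 2045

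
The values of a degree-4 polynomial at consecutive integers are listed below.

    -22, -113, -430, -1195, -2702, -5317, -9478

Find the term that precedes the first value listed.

First differences: -91, -317, -765, -1507, -2615, -4161
Second differences: -226, -448, -742, -1108, -1546
Third differences: -222, -294, -366, -438
Fourth differences: -72, -72, -72
The fourth differences are constant at -72.
Work back: -222 + 72 = -150;  -226 + 150 = -76;  -91 + 76 = -15;  -22 + 15 = -7

-7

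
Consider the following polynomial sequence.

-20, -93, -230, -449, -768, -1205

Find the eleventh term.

-5790

D1: -73, -137, -219, -319, -437
D2: -64, -82, -100, -118
D3: -18, -18, -18
Third differences constant at -18.
-118 − 18 = -136;  -437 − 136 = -573;  -1205 − 573 = -1778
-136 − 18 = -154;  -573 − 154 = -727;  -1778 − 727 = -2505
-154 − 18 = -172;  -727 − 172 = -899;  -2505 − 899 = -3404
-172 − 18 = -190;  -899 − 190 = -1089;  -3404 − 1089 = -4493
-190 − 18 = -208;  -1089 − 208 = -1297;  -4493 − 1297 = -5790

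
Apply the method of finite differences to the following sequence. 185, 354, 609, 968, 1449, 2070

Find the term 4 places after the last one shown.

169  255  359  481  621
86  104  122  140
18  18  18
Third differences constant at 18.
140 + 18 = 158;  621 + 158 = 779;  2070 + 779 = 2849
158 + 18 = 176;  779 + 176 = 955;  2849 + 955 = 3804
176 + 18 = 194;  955 + 194 = 1149;  3804 + 1149 = 4953
194 + 18 = 212;  1149 + 212 = 1361;  4953 + 1361 = 6314

6314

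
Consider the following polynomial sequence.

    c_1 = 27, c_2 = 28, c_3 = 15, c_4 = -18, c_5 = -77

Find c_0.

18

First differences: 1  -13  -33  -59
Second differences: -14  -20  -26
Third differences: -6  -6
The third differences are constant at -6.
Work back: -14 + 6 = -8;  1 + 8 = 9;  27 − 9 = 18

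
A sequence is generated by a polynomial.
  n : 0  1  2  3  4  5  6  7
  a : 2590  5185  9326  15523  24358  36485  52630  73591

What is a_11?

D1: 2595, 4141, 6197, 8835, 12127, 16145, 20961
D2: 1546, 2056, 2638, 3292, 4018, 4816
D3: 510, 582, 654, 726, 798
D4: 72, 72, 72, 72
Fourth differences constant at 72.
798 + 72 = 870;  4816 + 870 = 5686;  20961 + 5686 = 26647;  73591 + 26647 = 100238
870 + 72 = 942;  5686 + 942 = 6628;  26647 + 6628 = 33275;  100238 + 33275 = 133513
942 + 72 = 1014;  6628 + 1014 = 7642;  33275 + 7642 = 40917;  133513 + 40917 = 174430
1014 + 72 = 1086;  7642 + 1086 = 8728;  40917 + 8728 = 49645;  174430 + 49645 = 224075

224075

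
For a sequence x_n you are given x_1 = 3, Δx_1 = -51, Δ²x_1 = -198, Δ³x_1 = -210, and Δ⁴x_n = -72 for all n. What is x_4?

-954

Build the table forward from the leading diagonal:
D4: -72, -72, -72, -72
D3: -210, -282, -354, -426
D2: -198, -408, -690, -1044
D1: -51, -249, -657, -1347
x: 3, -48, -297, -954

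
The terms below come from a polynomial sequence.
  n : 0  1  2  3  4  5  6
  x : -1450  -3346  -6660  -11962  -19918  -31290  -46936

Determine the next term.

-67810

Δ: -1896, -3314, -5302, -7956, -11372, -15646
Δ²: -1418, -1988, -2654, -3416, -4274
Δ³: -570, -666, -762, -858
Δ⁴: -96, -96, -96
The fourth differences are constant (-96).
-858 − 96 = -954;  -4274 − 954 = -5228;  -15646 − 5228 = -20874;  -46936 − 20874 = -67810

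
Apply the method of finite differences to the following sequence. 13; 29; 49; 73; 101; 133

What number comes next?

D1: 16  20  24  28  32
D2: 4  4  4  4
Constant second difference = 4, so extend:
32 + 4 = 36;  133 + 36 = 169

169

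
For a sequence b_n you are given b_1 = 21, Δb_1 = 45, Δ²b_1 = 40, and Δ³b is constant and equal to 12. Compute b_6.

766

Build the table forward from the leading diagonal:
D3: 12  12  12  12  12  12
D2: 40  52  64  76  88  100
D1: 45  85  137  201  277  365
b: 21  66  151  288  489  766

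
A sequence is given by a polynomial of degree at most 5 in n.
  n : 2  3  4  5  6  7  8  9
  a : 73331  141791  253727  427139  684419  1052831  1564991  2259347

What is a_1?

68460  111936  173412  257280  368412  512160  694356
43476  61476  83868  111132  143748  182196
18000  22392  27264  32616  38448
4392  4872  5352  5832
480  480  480
The fifth differences are constant at 480.
Work back: 4392 − 480 = 3912;  18000 − 3912 = 14088;  43476 − 14088 = 29388;  68460 − 29388 = 39072;  73331 − 39072 = 34259

34259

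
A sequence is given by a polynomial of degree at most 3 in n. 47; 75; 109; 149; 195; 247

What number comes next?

28, 34, 40, 46, 52
6, 6, 6, 6
The second differences are constant (6).
52 + 6 = 58;  247 + 58 = 305

305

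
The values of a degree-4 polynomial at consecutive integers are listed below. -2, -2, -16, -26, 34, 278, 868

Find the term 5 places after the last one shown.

Δ: 0, -14, -10, 60, 244, 590
Δ²: -14, 4, 70, 184, 346
Δ³: 18, 66, 114, 162
Δ⁴: 48, 48, 48
Fourth differences constant at 48.
162 + 48 = 210;  346 + 210 = 556;  590 + 556 = 1146;  868 + 1146 = 2014
210 + 48 = 258;  556 + 258 = 814;  1146 + 814 = 1960;  2014 + 1960 = 3974
258 + 48 = 306;  814 + 306 = 1120;  1960 + 1120 = 3080;  3974 + 3080 = 7054
306 + 48 = 354;  1120 + 354 = 1474;  3080 + 1474 = 4554;  7054 + 4554 = 11608
354 + 48 = 402;  1474 + 402 = 1876;  4554 + 1876 = 6430;  11608 + 6430 = 18038

18038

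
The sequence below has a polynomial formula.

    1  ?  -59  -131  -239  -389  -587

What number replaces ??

-17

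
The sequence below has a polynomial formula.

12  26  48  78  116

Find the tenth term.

Δ: 14, 22, 30, 38
Δ²: 8, 8, 8
Constant second difference = 8, so extend:
38 + 8 = 46;  116 + 46 = 162
46 + 8 = 54;  162 + 54 = 216
54 + 8 = 62;  216 + 62 = 278
62 + 8 = 70;  278 + 70 = 348
70 + 8 = 78;  348 + 78 = 426

426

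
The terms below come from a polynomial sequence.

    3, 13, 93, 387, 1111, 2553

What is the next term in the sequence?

5073

First differences: 10, 80, 294, 724, 1442
Second differences: 70, 214, 430, 718
Third differences: 144, 216, 288
Fourth differences: 72, 72
Fourth differences constant at 72.
288 + 72 = 360;  718 + 360 = 1078;  1442 + 1078 = 2520;  2553 + 2520 = 5073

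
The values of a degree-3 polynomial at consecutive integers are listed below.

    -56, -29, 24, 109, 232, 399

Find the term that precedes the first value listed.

-63

First differences: 27, 53, 85, 123, 167
Second differences: 26, 32, 38, 44
Third differences: 6, 6, 6
The third differences are constant at 6.
Work back: 26 − 6 = 20;  27 − 20 = 7;  -56 − 7 = -63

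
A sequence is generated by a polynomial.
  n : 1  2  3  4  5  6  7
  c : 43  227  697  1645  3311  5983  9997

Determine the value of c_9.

Δ: 184 , 470 , 948 , 1666 , 2672 , 4014
Δ²: 286 , 478 , 718 , 1006 , 1342
Δ³: 192 , 240 , 288 , 336
Δ⁴: 48 , 48 , 48
The fourth differences are constant (48).
336 + 48 = 384;  1342 + 384 = 1726;  4014 + 1726 = 5740;  9997 + 5740 = 15737
384 + 48 = 432;  1726 + 432 = 2158;  5740 + 2158 = 7898;  15737 + 7898 = 23635

23635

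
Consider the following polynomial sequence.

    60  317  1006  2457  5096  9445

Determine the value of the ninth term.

39412

First differences: 257  689  1451  2639  4349
Second differences: 432  762  1188  1710
Third differences: 330  426  522
Fourth differences: 96  96
Constant fourth difference = 96, so extend:
522 + 96 = 618;  1710 + 618 = 2328;  4349 + 2328 = 6677;  9445 + 6677 = 16122
618 + 96 = 714;  2328 + 714 = 3042;  6677 + 3042 = 9719;  16122 + 9719 = 25841
714 + 96 = 810;  3042 + 810 = 3852;  9719 + 3852 = 13571;  25841 + 13571 = 39412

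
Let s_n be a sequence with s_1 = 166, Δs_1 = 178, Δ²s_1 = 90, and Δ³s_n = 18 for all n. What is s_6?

Build the table forward from the leading diagonal:
Third differences: 18, 18, 18, 18, 18, 18
Second differences: 90, 108, 126, 144, 162, 180
First differences: 178, 268, 376, 502, 646, 808
s: 166, 344, 612, 988, 1490, 2136

2136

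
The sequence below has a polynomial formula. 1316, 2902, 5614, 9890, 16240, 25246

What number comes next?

37562

1586 , 2712 , 4276 , 6350 , 9006
1126 , 1564 , 2074 , 2656
438 , 510 , 582
72 , 72
The fourth differences are constant (72).
582 + 72 = 654;  2656 + 654 = 3310;  9006 + 3310 = 12316;  25246 + 12316 = 37562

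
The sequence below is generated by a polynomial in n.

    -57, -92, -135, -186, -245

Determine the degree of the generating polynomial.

-35, -43, -51, -59
-8, -8, -8
The second differences are constant, so the polynomial has degree 2.

2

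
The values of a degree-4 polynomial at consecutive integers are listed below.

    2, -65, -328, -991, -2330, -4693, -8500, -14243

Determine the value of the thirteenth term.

Δ: -67, -263, -663, -1339, -2363, -3807, -5743
Δ²: -196, -400, -676, -1024, -1444, -1936
Δ³: -204, -276, -348, -420, -492
Δ⁴: -72, -72, -72, -72
Constant fourth difference = -72, so extend:
-492 − 72 = -564;  -1936 − 564 = -2500;  -5743 − 2500 = -8243;  -14243 − 8243 = -22486
-564 − 72 = -636;  -2500 − 636 = -3136;  -8243 − 3136 = -11379;  -22486 − 11379 = -33865
-636 − 72 = -708;  -3136 − 708 = -3844;  -11379 − 3844 = -15223;  -33865 − 15223 = -49088
-708 − 72 = -780;  -3844 − 780 = -4624;  -15223 − 4624 = -19847;  -49088 − 19847 = -68935
-780 − 72 = -852;  -4624 − 852 = -5476;  -19847 − 5476 = -25323;  -68935 − 25323 = -94258

-94258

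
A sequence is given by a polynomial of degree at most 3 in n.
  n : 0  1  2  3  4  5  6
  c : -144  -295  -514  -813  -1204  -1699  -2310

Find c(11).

-7525

Δ: -151, -219, -299, -391, -495, -611
Δ²: -68, -80, -92, -104, -116
Δ³: -12, -12, -12, -12
The third differences are constant (-12).
-116 − 12 = -128;  -611 − 128 = -739;  -2310 − 739 = -3049
-128 − 12 = -140;  -739 − 140 = -879;  -3049 − 879 = -3928
-140 − 12 = -152;  -879 − 152 = -1031;  -3928 − 1031 = -4959
-152 − 12 = -164;  -1031 − 164 = -1195;  -4959 − 1195 = -6154
-164 − 12 = -176;  -1195 − 176 = -1371;  -6154 − 1371 = -7525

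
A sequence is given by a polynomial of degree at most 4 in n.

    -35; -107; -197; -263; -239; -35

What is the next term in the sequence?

-72, -90, -66, 24, 204
-18, 24, 90, 180
42, 66, 90
24, 24
The fourth differences are constant (24).
90 + 24 = 114;  180 + 114 = 294;  204 + 294 = 498;  -35 + 498 = 463

463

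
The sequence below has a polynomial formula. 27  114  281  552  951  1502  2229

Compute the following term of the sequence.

D1: 87, 167, 271, 399, 551, 727
D2: 80, 104, 128, 152, 176
D3: 24, 24, 24, 24
Third differences constant at 24.
176 + 24 = 200;  727 + 200 = 927;  2229 + 927 = 3156

3156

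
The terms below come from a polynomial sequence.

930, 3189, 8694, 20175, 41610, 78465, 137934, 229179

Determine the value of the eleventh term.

819750

2259, 5505, 11481, 21435, 36855, 59469, 91245
3246, 5976, 9954, 15420, 22614, 31776
2730, 3978, 5466, 7194, 9162
1248, 1488, 1728, 1968
240, 240, 240
Constant fifth difference = 240, so extend:
1968 + 240 = 2208;  9162 + 2208 = 11370;  31776 + 11370 = 43146;  91245 + 43146 = 134391;  229179 + 134391 = 363570
2208 + 240 = 2448;  11370 + 2448 = 13818;  43146 + 13818 = 56964;  134391 + 56964 = 191355;  363570 + 191355 = 554925
2448 + 240 = 2688;  13818 + 2688 = 16506;  56964 + 16506 = 73470;  191355 + 73470 = 264825;  554925 + 264825 = 819750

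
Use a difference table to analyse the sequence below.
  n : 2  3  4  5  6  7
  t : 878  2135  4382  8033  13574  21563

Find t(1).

Δ: 1257, 2247, 3651, 5541, 7989
Δ²: 990, 1404, 1890, 2448
Δ³: 414, 486, 558
Δ⁴: 72, 72
The fourth differences are constant at 72.
Work back: 414 − 72 = 342;  990 − 342 = 648;  1257 − 648 = 609;  878 − 609 = 269

269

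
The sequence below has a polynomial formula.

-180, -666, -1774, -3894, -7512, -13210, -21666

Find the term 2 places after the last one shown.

-50044

-486, -1108, -2120, -3618, -5698, -8456
-622, -1012, -1498, -2080, -2758
-390, -486, -582, -678
-96, -96, -96
The fourth differences are constant (-96).
-678 − 96 = -774;  -2758 − 774 = -3532;  -8456 − 3532 = -11988;  -21666 − 11988 = -33654
-774 − 96 = -870;  -3532 − 870 = -4402;  -11988 − 4402 = -16390;  -33654 − 16390 = -50044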